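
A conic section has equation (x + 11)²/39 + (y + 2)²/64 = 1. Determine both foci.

(-11, -7) and (-11, 3)

Center (-11, -2). The larger denominator 64 sits under the y-term, so the major axis is vertical; a² = 64, b² = 39.
c² = a² - b² = 64 - 39 = 25, so c = 5.
Foci lie on the vertical axis through the center: (h, k ± c).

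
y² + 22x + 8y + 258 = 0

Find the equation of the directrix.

Only y is squared. Complete the square in y: (y + 4)² = -22(x + 11).
Vertex (-11, -4); 4p = -22 so p = -11/2. Opens left.
Directrix is the vertical line x = h − p = -11 − (-11/2) = -11/2.

x = -11/2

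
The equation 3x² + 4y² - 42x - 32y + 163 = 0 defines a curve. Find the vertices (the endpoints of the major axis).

(3, 4) and (11, 4)

Group the x- and y-terms: 3(x² - 14x) + 4(y² - 8y) = -163
3(x - 7)² + 4(y - 4)² = -163 + 147 + 64 = 48
Divide through by 48 to get (x - 7)²/16 + (y - 4)²/12 = 1.
Ellipse, center (7, 4), major axis horizontal; a² = 16, b² = 12.
a = 4. Vertices at (h ± a, k).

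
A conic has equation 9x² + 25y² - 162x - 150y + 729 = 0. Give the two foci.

Group the x- and y-terms: 9(x² - 18x) + 25(y² - 6y) = -729
Complete the square in x and y: 9(x - 9)² + 25(y - 3)² = -729 + 729 + 225 = 225
Divide by 225: (x - 9)²/25 + (y - 3)²/9 = 1
Ellipse, center (9, 3), major axis horizontal; a² = 25, b² = 9.
c² = a² - b² = 25 - 9 = 16, so c = 4.
Foci lie on the horizontal axis through the center: (h ± c, k).

(5, 3) and (13, 3)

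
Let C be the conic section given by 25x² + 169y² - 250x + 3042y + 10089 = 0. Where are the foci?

(-7, -9) and (17, -9)

Rearranging, 25(x² - 10x) + 169(y² + 18y) = -10089.
Complete the square: 25(x - 5)² + 169(y + 9)² = -10089 + 625 + 13689 = 4225
Divide by 4225: (x - 5)²/169 + (y + 9)²/25 = 1
Ellipse, center (5, -9), major axis horizontal; a² = 169, b² = 25.
c² = a² - b² = 169 - 25 = 144, so c = 12.
Foci lie on the horizontal axis through the center: (h ± c, k).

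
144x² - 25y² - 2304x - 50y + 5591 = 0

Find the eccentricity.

Group: 144(x² - 16x) -25(y² + 2y) = -5591
Complete the square in x and y: 144(x - 8)² -25(y + 1)² = -5591 + 9216 - 25 = 3600
Divide through by 3600 to get (x - 8)²/25 - (y + 1)²/144 = 1.
Hyperbola, center (8, -1), transverse axis horizontal; a² = 25, b² = 144.
c² = a² + b² = 169, so c = 13.
e = c/a = 13/5.

e = 13/5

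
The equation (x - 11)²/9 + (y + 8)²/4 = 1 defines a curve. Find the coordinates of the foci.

Center (11, -8). The larger denominator 9 sits under the x-term, so the major axis is horizontal; a² = 9, b² = 4.
c² = a² - b² = 9 - 4 = 5, so c = √5.
Foci lie on the horizontal axis through the center: (h ± c, k).

(11 - √5, -8) and (11 + √5, -8)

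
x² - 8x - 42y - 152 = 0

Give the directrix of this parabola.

Only x is squared. Complete the square in x: (x - 4)² = 42(y + 4).
Vertex (4, -4); 4p = 42 so p = 21/2. Opens up.
Directrix is the horizontal line y = k − p = -4 − (21/2) = -29/2.

y = -29/2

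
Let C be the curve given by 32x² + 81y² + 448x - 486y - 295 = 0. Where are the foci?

(-14, 3) and (0, 3)

32(x² + 14x) + 81(y² - 6y) = 295
32(x + 7)² + 81(y - 3)² = 295 + 1568 + 729 = 2592
Divide through by 2592 to get (x + 7)²/81 + (y - 3)²/32 = 1.
Ellipse, center (-7, 3), major axis horizontal; a² = 81, b² = 32.
c² = a² - b² = 81 - 32 = 49, so c = 7.
Foci lie on the horizontal axis through the center: (h ± c, k).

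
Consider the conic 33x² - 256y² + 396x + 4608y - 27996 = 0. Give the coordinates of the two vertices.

(-22, 9) and (10, 9)

Group the x- and y-terms: 33(x² + 12x) -256(y² - 18y) = 27996
33(x + 6)² -256(y - 9)² = 27996 + 1188 - 20736 = 8448
Divide by 8448: (x + 6)²/256 - (y - 9)²/33 = 1
Hyperbola, center (-6, 9), transverse axis horizontal; a² = 256, b² = 33.
a = 16. Vertices at (h ± a, k).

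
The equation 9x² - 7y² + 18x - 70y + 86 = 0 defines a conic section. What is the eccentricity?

e = 4/3

9(x² + 2x) -7(y² + 10y) = -86
9(x + 1)² -7(y + 5)² = -86 + 9 - 175 = -252
Divide through by -252 to get (y + 5)²/36 - (x + 1)²/28 = 1.
Hyperbola, center (-1, -5), transverse axis vertical; a² = 36, b² = 28.
c² = a² + b² = 64, so c = 8.
e = c/a = 8/6 = 4/3.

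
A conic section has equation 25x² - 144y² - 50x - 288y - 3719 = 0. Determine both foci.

(-12, -1) and (14, -1)

Group: 25(x² - 2x) -144(y² + 2y) = 3719
Complete the square in x and y: 25(x - 1)² -144(y + 1)² = 3719 + 25 - 144 = 3600
Divide by 3600: (x - 1)²/144 - (y + 1)²/25 = 1
Hyperbola, center (1, -1), transverse axis horizontal; a² = 144, b² = 25.
c² = a² + b² = 144 + 25 = 169, so c = 13.
Foci lie on the horizontal axis through the center: (h ± c, k).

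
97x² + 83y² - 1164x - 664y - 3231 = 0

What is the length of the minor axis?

2√83

Group: 97(x² - 12x) + 83(y² - 8y) = 3231
Complete the square: 97(x - 6)² + 83(y - 4)² = 3231 + 3492 + 1328 = 8051
Divide through by 8051 to get (x - 6)²/83 + (y - 4)²/97 = 1.
Ellipse, center (6, 4), major axis vertical; a² = 97, b² = 83.
b² = 83 so b = √83; the minor axis has length 2b = 2√83.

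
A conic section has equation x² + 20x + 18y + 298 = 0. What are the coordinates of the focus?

Only x is squared. Complete the square in x: (x + 10)² = -18(y + 11).
Vertex (-10, -11); 4p = -18 so p = -9/2. Opens down.
Focus is p units from the vertex along the axis: (h, k + p).

(-10, -31/2)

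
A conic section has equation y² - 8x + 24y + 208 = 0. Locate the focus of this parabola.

Only y is squared. Complete the square in y: (y + 12)² = 8(x - 8).
Vertex (8, -12); 4p = 8 so p = 2. Opens right.
Focus is p units from the vertex along the axis: (h + p, k).

(10, -12)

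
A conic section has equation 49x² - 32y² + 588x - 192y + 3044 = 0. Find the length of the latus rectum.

Group: 49(x² + 12x) -32(y² + 6y) = -3044
Complete the square in x and y: 49(x + 6)² -32(y + 3)² = -3044 + 1764 - 288 = -1568
Divide by -1568: (y + 3)²/49 - (x + 6)²/32 = 1
Hyperbola, center (-6, -3), transverse axis vertical; a² = 49, b² = 32.
Latus rectum length = 2b²/a = 2·32/7 = 64/7.

64/7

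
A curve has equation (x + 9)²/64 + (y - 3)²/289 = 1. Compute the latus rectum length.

128/17

Center (-9, 3). The larger denominator 289 sits under the y-term, so the major axis is vertical; a² = 289, b² = 64.
Latus rectum length = 2b²/a = 2·64/17 = 128/17.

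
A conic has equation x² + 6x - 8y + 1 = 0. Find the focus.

(-3, 1)

Only x is squared. Complete the square in x: (x + 3)² = 8(y + 1).
Vertex (-3, -1); 4p = 8 so p = 2. Opens up.
Focus is p units from the vertex along the axis: (h, k + p).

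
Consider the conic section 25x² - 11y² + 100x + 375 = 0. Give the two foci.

Collect terms: 25(x² + 4x) -11y² = -375
Completing the square gives 25(x + 2)² -11y² = -375 + 100 + 0 = -275.
Divide by -275: y²/25 - (x + 2)²/11 = 1
Hyperbola, center (-2, 0), transverse axis vertical; a² = 25, b² = 11.
c² = a² + b² = 25 + 11 = 36, so c = 6.
Foci lie on the vertical axis through the center: (h, k ± c).

(-2, -6) and (-2, 6)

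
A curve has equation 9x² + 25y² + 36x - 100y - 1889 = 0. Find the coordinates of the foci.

Group the x- and y-terms: 9(x² + 4x) + 25(y² - 4y) = 1889
Complete the square: 9(x + 2)² + 25(y - 2)² = 1889 + 36 + 100 = 2025
Divide through by 2025 to get (x + 2)²/225 + (y - 2)²/81 = 1.
Ellipse, center (-2, 2), major axis horizontal; a² = 225, b² = 81.
c² = a² - b² = 225 - 81 = 144, so c = 12.
Foci lie on the horizontal axis through the center: (h ± c, k).

(-14, 2) and (10, 2)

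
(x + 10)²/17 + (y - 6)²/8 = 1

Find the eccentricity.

e = 3√17/17

Center (-10, 6). The larger denominator 17 sits under the x-term, so the major axis is horizontal; a² = 17, b² = 8.
c² = a² - b² = 9, so c = 3.
e = c/a = 3/√17 = 3√17/17.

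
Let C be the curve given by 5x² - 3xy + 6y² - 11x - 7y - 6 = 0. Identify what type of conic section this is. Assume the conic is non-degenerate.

A = 5, B = -3, C = 6.
Discriminant B² − 4AC = (-3)² − 4·5·6 = -111.
B² − 4AC < 0 ⇒ ellipse.

ellipse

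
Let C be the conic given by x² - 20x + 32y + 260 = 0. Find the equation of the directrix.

Only x is squared. Complete the square in x: (x - 10)² = -32(y + 5).
Vertex (10, -5); 4p = -32 so p = -8. Opens down.
Directrix is the horizontal line y = k − p = -5 − (-8) = 3.

y = 3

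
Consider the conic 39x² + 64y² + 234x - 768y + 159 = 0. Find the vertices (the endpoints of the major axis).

Group: 39(x² + 6x) + 64(y² - 12y) = -159
39(x + 3)² + 64(y - 6)² = -159 + 351 + 2304 = 2496
Divide through by 2496 to get (x + 3)²/64 + (y - 6)²/39 = 1.
Ellipse, center (-3, 6), major axis horizontal; a² = 64, b² = 39.
a = 8. Vertices at (h ± a, k).

(-11, 6) and (5, 6)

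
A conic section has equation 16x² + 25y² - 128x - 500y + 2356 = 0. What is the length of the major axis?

Collect terms: 16(x² - 8x) + 25(y² - 20y) = -2356
Complete the square: 16(x - 4)² + 25(y - 10)² = -2356 + 256 + 2500 = 400
Divide through by 400 to get (x - 4)²/25 + (y - 10)²/16 = 1.
Ellipse, center (4, 10), major axis horizontal; a² = 25, b² = 16.
a² = 25 so a = 5; the major axis has length 2a = 10.

10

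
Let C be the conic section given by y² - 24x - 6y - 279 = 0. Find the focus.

Only y is squared. Complete the square in y: (y - 3)² = 24(x + 12).
Vertex (-12, 3); 4p = 24 so p = 6. Opens right.
Focus is p units from the vertex along the axis: (h + p, k).

(-6, 3)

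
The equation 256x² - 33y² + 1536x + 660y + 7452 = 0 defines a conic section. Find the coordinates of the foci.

Collect terms: 256(x² + 6x) -33(y² - 20y) = -7452
Complete the square in x and y: 256(x + 3)² -33(y - 10)² = -7452 + 2304 - 3300 = -8448
Divide through by -8448 to get (y - 10)²/256 - (x + 3)²/33 = 1.
Hyperbola, center (-3, 10), transverse axis vertical; a² = 256, b² = 33.
c² = a² + b² = 256 + 33 = 289, so c = 17.
Foci lie on the vertical axis through the center: (h, k ± c).

(-3, -7) and (-3, 27)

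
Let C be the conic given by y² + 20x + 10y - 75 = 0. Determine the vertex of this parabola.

Only y is squared. Complete the square in y: (y + 5)² = -20(x - 5).
Vertex (5, -5); 4p = -20 so p = -5. Opens left.

(5, -5)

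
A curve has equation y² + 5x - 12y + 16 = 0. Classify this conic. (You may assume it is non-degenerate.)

parabola

No xy term. Coefficients of x² and y² are A = 0, C = 1.
Exactly one squared variable ⇒ parabola.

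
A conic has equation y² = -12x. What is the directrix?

Vertex (0, 0); 4p = -12 so p = -3. Opens left.
Directrix is the vertical line x = h − p = 0 − (-3) = 3.

x = 3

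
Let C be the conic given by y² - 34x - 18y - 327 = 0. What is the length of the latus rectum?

34

Only y is squared. Complete the square in y: (y - 9)² = 34(x + 12).
Vertex (-12, 9); 4p = 34 so p = 17/2. Opens right.
Latus rectum length = |4p| = 34.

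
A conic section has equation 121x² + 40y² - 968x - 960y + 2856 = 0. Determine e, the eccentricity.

e = 9/11

121(x² - 8x) + 40(y² - 24y) = -2856
Completing the square gives 121(x - 4)² + 40(y - 12)² = -2856 + 1936 + 5760 = 4840.
Divide by 4840: (x - 4)²/40 + (y - 12)²/121 = 1
Ellipse, center (4, 12), major axis vertical; a² = 121, b² = 40.
c² = a² - b² = 81, so c = 9.
e = c/a = 9/11.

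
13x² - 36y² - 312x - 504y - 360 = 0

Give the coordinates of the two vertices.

13(x² - 24x) -36(y² + 14y) = 360
Completing the square gives 13(x - 12)² -36(y + 7)² = 360 + 1872 - 1764 = 468.
Divide by 468: (x - 12)²/36 - (y + 7)²/13 = 1
Hyperbola, center (12, -7), transverse axis horizontal; a² = 36, b² = 13.
a = 6. Vertices at (h ± a, k).

(6, -7) and (18, -7)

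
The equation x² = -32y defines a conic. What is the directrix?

y = 8

Vertex (0, 0); 4p = -32 so p = -8. Opens down.
Directrix is the horizontal line y = k − p = 0 − (-8) = 8.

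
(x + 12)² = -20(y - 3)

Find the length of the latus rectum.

20

Vertex (-12, 3); 4p = -20 so p = -5. Opens down.
Latus rectum length = |4p| = 20.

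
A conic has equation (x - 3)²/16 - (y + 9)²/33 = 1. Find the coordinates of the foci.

(-4, -9) and (10, -9)

Center (3, -9). The positive term is the x-term, so the transverse axis is horizontal; a² = 16, b² = 33.
c² = a² + b² = 16 + 33 = 49, so c = 7.
Foci lie on the horizontal axis through the center: (h ± c, k).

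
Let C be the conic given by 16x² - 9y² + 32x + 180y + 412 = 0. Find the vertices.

(-1, -2) and (-1, 22)

Collect terms: 16(x² + 2x) -9(y² - 20y) = -412
Completing the square gives 16(x + 1)² -9(y - 10)² = -412 + 16 - 900 = -1296.
Dividing both sides by -1296: (y - 10)²/144 - (x + 1)²/81 = 1
Hyperbola, center (-1, 10), transverse axis vertical; a² = 144, b² = 81.
a = 12. Vertices at (h, k ± a).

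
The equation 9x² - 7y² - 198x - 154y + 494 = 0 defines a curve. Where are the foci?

(11, -19) and (11, -3)

Group the x- and y-terms: 9(x² - 22x) -7(y² + 22y) = -494
Complete the square: 9(x - 11)² -7(y + 11)² = -494 + 1089 - 847 = -252
Divide through by -252 to get (y + 11)²/36 - (x - 11)²/28 = 1.
Hyperbola, center (11, -11), transverse axis vertical; a² = 36, b² = 28.
c² = a² + b² = 36 + 28 = 64, so c = 8.
Foci lie on the vertical axis through the center: (h, k ± c).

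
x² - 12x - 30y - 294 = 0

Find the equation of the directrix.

Only x is squared. Complete the square in x: (x - 6)² = 30(y + 11).
Vertex (6, -11); 4p = 30 so p = 15/2. Opens up.
Directrix is the horizontal line y = k − p = -11 − (15/2) = -37/2.

y = -37/2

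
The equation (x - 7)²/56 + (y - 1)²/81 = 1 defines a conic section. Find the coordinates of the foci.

Center (7, 1). The larger denominator 81 sits under the y-term, so the major axis is vertical; a² = 81, b² = 56.
c² = a² - b² = 81 - 56 = 25, so c = 5.
Foci lie on the vertical axis through the center: (h, k ± c).

(7, -4) and (7, 6)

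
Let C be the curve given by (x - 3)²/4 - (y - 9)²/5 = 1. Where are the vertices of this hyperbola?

(1, 9) and (5, 9)

Center (3, 9). The positive term is the x-term, so the transverse axis is horizontal; a² = 4, b² = 5.
a = 2. Vertices at (h ± a, k).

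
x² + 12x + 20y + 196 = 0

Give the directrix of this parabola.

y = -3

Only x is squared. Complete the square in x: (x + 6)² = -20(y + 8).
Vertex (-6, -8); 4p = -20 so p = -5. Opens down.
Directrix is the horizontal line y = k − p = -8 − (-5) = -3.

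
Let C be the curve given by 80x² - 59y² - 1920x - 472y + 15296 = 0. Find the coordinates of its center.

(12, -4)

80(x² - 24x) -59(y² + 8y) = -15296
Completing the square gives 80(x - 12)² -59(y + 4)² = -15296 + 11520 - 944 = -4720.
Dividing both sides by -4720: (y + 4)²/80 - (x - 12)²/59 = 1
Hyperbola with center (12, -4).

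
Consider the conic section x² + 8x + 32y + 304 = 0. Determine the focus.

(-4, -17)

Only x is squared. Complete the square in x: (x + 4)² = -32(y + 9).
Vertex (-4, -9); 4p = -32 so p = -8. Opens down.
Focus is p units from the vertex along the axis: (h, k + p).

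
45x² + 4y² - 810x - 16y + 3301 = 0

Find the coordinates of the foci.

Collect terms: 45(x² - 18x) + 4(y² - 4y) = -3301
45(x - 9)² + 4(y - 2)² = -3301 + 3645 + 16 = 360
Divide by 360: (x - 9)²/8 + (y - 2)²/90 = 1
Ellipse, center (9, 2), major axis vertical; a² = 90, b² = 8.
c² = a² - b² = 90 - 8 = 82, so c = √82.
Foci lie on the vertical axis through the center: (h, k ± c).

(9, 2 - √82) and (9, 2 + √82)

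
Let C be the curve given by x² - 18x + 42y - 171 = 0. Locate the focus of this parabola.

(9, -9/2)

Only x is squared. Complete the square in x: (x - 9)² = -42(y - 6).
Vertex (9, 6); 4p = -42 so p = -21/2. Opens down.
Focus is p units from the vertex along the axis: (h, k + p).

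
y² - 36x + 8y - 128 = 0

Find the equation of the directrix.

Only y is squared. Complete the square in y: (y + 4)² = 36(x + 4).
Vertex (-4, -4); 4p = 36 so p = 9. Opens right.
Directrix is the vertical line x = h − p = -4 − (9) = -13.

x = -13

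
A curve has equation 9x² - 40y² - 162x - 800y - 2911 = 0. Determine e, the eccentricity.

Group: 9(x² - 18x) -40(y² + 20y) = 2911
Complete the square: 9(x - 9)² -40(y + 10)² = 2911 + 729 - 4000 = -360
Dividing both sides by -360: (y + 10)²/9 - (x - 9)²/40 = 1
Hyperbola, center (9, -10), transverse axis vertical; a² = 9, b² = 40.
c² = a² + b² = 49, so c = 7.
e = c/a = 7/3.

e = 7/3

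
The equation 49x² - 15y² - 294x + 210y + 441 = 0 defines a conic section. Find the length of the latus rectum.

Rearranging, 49(x² - 6x) -15(y² - 14y) = -441.
Complete the square in x and y: 49(x - 3)² -15(y - 7)² = -441 + 441 - 735 = -735
Divide by -735: (y - 7)²/49 - (x - 3)²/15 = 1
Hyperbola, center (3, 7), transverse axis vertical; a² = 49, b² = 15.
Latus rectum length = 2b²/a = 2·15/7 = 30/7.

30/7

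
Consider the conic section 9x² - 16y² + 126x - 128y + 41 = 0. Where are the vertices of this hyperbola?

9(x² + 14x) -16(y² + 8y) = -41
9(x + 7)² -16(y + 4)² = -41 + 441 - 256 = 144
Divide by 144: (x + 7)²/16 - (y + 4)²/9 = 1
Hyperbola, center (-7, -4), transverse axis horizontal; a² = 16, b² = 9.
a = 4. Vertices at (h ± a, k).

(-11, -4) and (-3, -4)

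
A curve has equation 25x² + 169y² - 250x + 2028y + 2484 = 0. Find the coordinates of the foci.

(-7, -6) and (17, -6)

Group: 25(x² - 10x) + 169(y² + 12y) = -2484
25(x - 5)² + 169(y + 6)² = -2484 + 625 + 6084 = 4225
Divide through by 4225 to get (x - 5)²/169 + (y + 6)²/25 = 1.
Ellipse, center (5, -6), major axis horizontal; a² = 169, b² = 25.
c² = a² - b² = 169 - 25 = 144, so c = 12.
Foci lie on the horizontal axis through the center: (h ± c, k).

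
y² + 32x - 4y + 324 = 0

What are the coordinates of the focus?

(-18, 2)

Only y is squared. Complete the square in y: (y - 2)² = -32(x + 10).
Vertex (-10, 2); 4p = -32 so p = -8. Opens left.
Focus is p units from the vertex along the axis: (h + p, k).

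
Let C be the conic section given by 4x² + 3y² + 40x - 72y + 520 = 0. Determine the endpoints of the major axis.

Group: 4(x² + 10x) + 3(y² - 24y) = -520
4(x + 5)² + 3(y - 12)² = -520 + 100 + 432 = 12
Divide by 12: (x + 5)²/3 + (y - 12)²/4 = 1
Ellipse, center (-5, 12), major axis vertical; a² = 4, b² = 3.
a = 2. Vertices at (h, k ± a).

(-5, 10) and (-5, 14)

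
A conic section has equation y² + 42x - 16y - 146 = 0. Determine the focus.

(-11/2, 8)

Only y is squared. Complete the square in y: (y - 8)² = -42(x - 5).
Vertex (5, 8); 4p = -42 so p = -21/2. Opens left.
Focus is p units from the vertex along the axis: (h + p, k).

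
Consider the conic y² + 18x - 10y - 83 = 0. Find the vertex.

Only y is squared. Complete the square in y: (y - 5)² = -18(x - 6).
Vertex (6, 5); 4p = -18 so p = -9/2. Opens left.

(6, 5)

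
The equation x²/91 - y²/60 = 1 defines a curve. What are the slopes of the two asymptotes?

Center (0, 0). The positive term is the x-term, so the transverse axis is horizontal; a² = 91, b² = 60.
For a horizontal hyperbola the asymptotes have slope ±b/a.
Here that is ±2√15/√91 = ±2√1365/91.

2√1365/91 and -2√1365/91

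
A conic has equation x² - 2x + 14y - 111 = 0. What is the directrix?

y = 23/2

Only x is squared. Complete the square in x: (x - 1)² = -14(y - 8).
Vertex (1, 8); 4p = -14 so p = -7/2. Opens down.
Directrix is the horizontal line y = k − p = 8 − (-7/2) = 23/2.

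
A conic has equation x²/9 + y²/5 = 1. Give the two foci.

Center (0, 0). The larger denominator 9 sits under the x-term, so the major axis is horizontal; a² = 9, b² = 5.
c² = a² - b² = 9 - 5 = 4, so c = 2.
Foci lie on the horizontal axis through the center: (h ± c, k).

(-2, 0) and (2, 0)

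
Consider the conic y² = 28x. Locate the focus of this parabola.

Vertex (0, 0); 4p = 28 so p = 7. Opens right.
Focus is p units from the vertex along the axis: (h + p, k).

(7, 0)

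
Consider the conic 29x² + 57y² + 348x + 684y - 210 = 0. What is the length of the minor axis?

2√58

Group: 29(x² + 12x) + 57(y² + 12y) = 210
Complete the square: 29(x + 6)² + 57(y + 6)² = 210 + 1044 + 2052 = 3306
Divide through by 3306 to get (x + 6)²/114 + (y + 6)²/58 = 1.
Ellipse, center (-6, -6), major axis horizontal; a² = 114, b² = 58.
b² = 58 so b = √58; the minor axis has length 2b = 2√58.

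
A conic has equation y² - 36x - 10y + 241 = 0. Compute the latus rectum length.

Only y is squared. Complete the square in y: (y - 5)² = 36(x - 6).
Vertex (6, 5); 4p = 36 so p = 9. Opens right.
Latus rectum length = |4p| = 36.

36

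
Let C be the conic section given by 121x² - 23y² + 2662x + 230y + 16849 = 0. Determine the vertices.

Group the x- and y-terms: 121(x² + 22x) -23(y² - 10y) = -16849
121(x + 11)² -23(y - 5)² = -16849 + 14641 - 575 = -2783
Divide by -2783: (y - 5)²/121 - (x + 11)²/23 = 1
Hyperbola, center (-11, 5), transverse axis vertical; a² = 121, b² = 23.
a = 11. Vertices at (h, k ± a).

(-11, -6) and (-11, 16)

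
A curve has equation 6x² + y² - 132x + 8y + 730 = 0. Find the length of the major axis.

6(x² - 22x) + (y² + 8y) = -730
Complete the square: 6(x - 11)² + (y + 4)² = -730 + 726 + 16 = 12
Divide through by 12 to get (x - 11)²/2 + (y + 4)²/12 = 1.
Ellipse, center (11, -4), major axis vertical; a² = 12, b² = 2.
a² = 12 so a = 2√3; the major axis has length 2a = 4√3.

4√3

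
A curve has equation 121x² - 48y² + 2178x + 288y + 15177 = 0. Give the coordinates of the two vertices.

(-9, -8) and (-9, 14)

Group: 121(x² + 18x) -48(y² - 6y) = -15177
121(x + 9)² -48(y - 3)² = -15177 + 9801 - 432 = -5808
Divide through by -5808 to get (y - 3)²/121 - (x + 9)²/48 = 1.
Hyperbola, center (-9, 3), transverse axis vertical; a² = 121, b² = 48.
a = 11. Vertices at (h, k ± a).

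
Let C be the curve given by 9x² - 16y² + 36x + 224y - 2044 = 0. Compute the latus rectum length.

27/2

Rearranging, 9(x² + 4x) -16(y² - 14y) = 2044.
Completing the square gives 9(x + 2)² -16(y - 7)² = 2044 + 36 - 784 = 1296.
Dividing both sides by 1296: (x + 2)²/144 - (y - 7)²/81 = 1
Hyperbola, center (-2, 7), transverse axis horizontal; a² = 144, b² = 81.
Latus rectum length = 2b²/a = 2·81/12 = 27/2.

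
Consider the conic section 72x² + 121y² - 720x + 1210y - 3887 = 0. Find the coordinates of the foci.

Group: 72(x² - 10x) + 121(y² + 10y) = 3887
Complete the square in x and y: 72(x - 5)² + 121(y + 5)² = 3887 + 1800 + 3025 = 8712
Dividing both sides by 8712: (x - 5)²/121 + (y + 5)²/72 = 1
Ellipse, center (5, -5), major axis horizontal; a² = 121, b² = 72.
c² = a² - b² = 121 - 72 = 49, so c = 7.
Foci lie on the horizontal axis through the center: (h ± c, k).

(-2, -5) and (12, -5)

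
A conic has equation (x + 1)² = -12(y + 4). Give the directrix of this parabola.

Vertex (-1, -4); 4p = -12 so p = -3. Opens down.
Directrix is the horizontal line y = k − p = -4 − (-3) = -1.

y = -1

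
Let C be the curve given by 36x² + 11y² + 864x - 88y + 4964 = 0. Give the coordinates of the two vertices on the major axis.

Group: 36(x² + 24x) + 11(y² - 8y) = -4964
Complete the square in x and y: 36(x + 12)² + 11(y - 4)² = -4964 + 5184 + 176 = 396
Divide by 396: (x + 12)²/11 + (y - 4)²/36 = 1
Ellipse, center (-12, 4), major axis vertical; a² = 36, b² = 11.
a = 6. Vertices at (h, k ± a).

(-12, -2) and (-12, 10)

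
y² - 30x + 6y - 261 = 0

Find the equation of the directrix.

Only y is squared. Complete the square in y: (y + 3)² = 30(x + 9).
Vertex (-9, -3); 4p = 30 so p = 15/2. Opens right.
Directrix is the vertical line x = h − p = -9 − (15/2) = -33/2.

x = -33/2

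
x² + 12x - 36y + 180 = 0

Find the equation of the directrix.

y = -5

Only x is squared. Complete the square in x: (x + 6)² = 36(y - 4).
Vertex (-6, 4); 4p = 36 so p = 9. Opens up.
Directrix is the horizontal line y = k − p = 4 − (9) = -5.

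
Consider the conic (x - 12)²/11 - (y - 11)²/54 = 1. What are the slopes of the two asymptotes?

Center (12, 11). The positive term is the x-term, so the transverse axis is horizontal; a² = 11, b² = 54.
For a horizontal hyperbola the asymptotes have slope ±b/a.
Here that is ±3√6/√11 = ±3√66/11.

3√66/11 and -3√66/11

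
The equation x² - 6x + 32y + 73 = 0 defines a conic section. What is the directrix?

Only x is squared. Complete the square in x: (x - 3)² = -32(y + 2).
Vertex (3, -2); 4p = -32 so p = -8. Opens down.
Directrix is the horizontal line y = k − p = -2 − (-8) = 6.

y = 6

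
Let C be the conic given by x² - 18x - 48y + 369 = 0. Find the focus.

(9, 18)

Only x is squared. Complete the square in x: (x - 9)² = 48(y - 6).
Vertex (9, 6); 4p = 48 so p = 12. Opens up.
Focus is p units from the vertex along the axis: (h, k + p).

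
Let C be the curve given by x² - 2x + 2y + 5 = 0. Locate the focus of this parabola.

(1, -5/2)

Only x is squared. Complete the square in x: (x - 1)² = -2(y + 2).
Vertex (1, -2); 4p = -2 so p = -1/2. Opens down.
Focus is p units from the vertex along the axis: (h, k + p).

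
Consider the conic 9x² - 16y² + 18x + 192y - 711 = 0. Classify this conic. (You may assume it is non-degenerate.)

hyperbola

No xy term. Coefficients of x² and y² are A = 9, C = -16.
A and C have opposite signs ⇒ hyperbola.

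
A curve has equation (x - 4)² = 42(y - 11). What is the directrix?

Vertex (4, 11); 4p = 42 so p = 21/2. Opens up.
Directrix is the horizontal line y = k − p = 11 − (21/2) = 1/2.

y = 1/2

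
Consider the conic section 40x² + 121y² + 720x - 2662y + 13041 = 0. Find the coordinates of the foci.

(-18, 11) and (0, 11)

Group: 40(x² + 18x) + 121(y² - 22y) = -13041
Complete the square: 40(x + 9)² + 121(y - 11)² = -13041 + 3240 + 14641 = 4840
Dividing both sides by 4840: (x + 9)²/121 + (y - 11)²/40 = 1
Ellipse, center (-9, 11), major axis horizontal; a² = 121, b² = 40.
c² = a² - b² = 121 - 40 = 81, so c = 9.
Foci lie on the horizontal axis through the center: (h ± c, k).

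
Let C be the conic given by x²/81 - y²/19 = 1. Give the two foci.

Center (0, 0). The positive term is the x-term, so the transverse axis is horizontal; a² = 81, b² = 19.
c² = a² + b² = 81 + 19 = 100, so c = 10.
Foci lie on the horizontal axis through the center: (h ± c, k).

(-10, 0) and (10, 0)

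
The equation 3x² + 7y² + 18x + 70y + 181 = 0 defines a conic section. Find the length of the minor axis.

3(x² + 6x) + 7(y² + 10y) = -181
3(x + 3)² + 7(y + 5)² = -181 + 27 + 175 = 21
Divide by 21: (x + 3)²/7 + (y + 5)²/3 = 1
Ellipse, center (-3, -5), major axis horizontal; a² = 7, b² = 3.
b² = 3 so b = √3; the minor axis has length 2b = 2√3.

2√3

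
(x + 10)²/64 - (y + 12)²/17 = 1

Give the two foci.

Center (-10, -12). The positive term is the x-term, so the transverse axis is horizontal; a² = 64, b² = 17.
c² = a² + b² = 64 + 17 = 81, so c = 9.
Foci lie on the horizontal axis through the center: (h ± c, k).

(-19, -12) and (-1, -12)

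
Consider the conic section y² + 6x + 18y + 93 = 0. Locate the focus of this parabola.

(-7/2, -9)

Only y is squared. Complete the square in y: (y + 9)² = -6(x + 2).
Vertex (-2, -9); 4p = -6 so p = -3/2. Opens left.
Focus is p units from the vertex along the axis: (h + p, k).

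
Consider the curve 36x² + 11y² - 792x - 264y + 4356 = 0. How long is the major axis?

36(x² - 22x) + 11(y² - 24y) = -4356
Complete the square: 36(x - 11)² + 11(y - 12)² = -4356 + 4356 + 1584 = 1584
Dividing both sides by 1584: (x - 11)²/44 + (y - 12)²/144 = 1
Ellipse, center (11, 12), major axis vertical; a² = 144, b² = 44.
a² = 144 so a = 12; the major axis has length 2a = 24.

24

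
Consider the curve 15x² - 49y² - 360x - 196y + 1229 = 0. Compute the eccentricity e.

e = 8/7

Group the x- and y-terms: 15(x² - 24x) -49(y² + 4y) = -1229
Complete the square: 15(x - 12)² -49(y + 2)² = -1229 + 2160 - 196 = 735
Dividing both sides by 735: (x - 12)²/49 - (y + 2)²/15 = 1
Hyperbola, center (12, -2), transverse axis horizontal; a² = 49, b² = 15.
c² = a² + b² = 64, so c = 8.
e = c/a = 8/7.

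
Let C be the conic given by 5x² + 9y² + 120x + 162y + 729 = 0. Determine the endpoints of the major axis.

Collect terms: 5(x² + 24x) + 9(y² + 18y) = -729
Completing the square gives 5(x + 12)² + 9(y + 9)² = -729 + 720 + 729 = 720.
Divide by 720: (x + 12)²/144 + (y + 9)²/80 = 1
Ellipse, center (-12, -9), major axis horizontal; a² = 144, b² = 80.
a = 12. Vertices at (h ± a, k).

(-24, -9) and (0, -9)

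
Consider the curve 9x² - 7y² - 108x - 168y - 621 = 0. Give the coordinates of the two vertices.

Group the x- and y-terms: 9(x² - 12x) -7(y² + 24y) = 621
Completing the square gives 9(x - 6)² -7(y + 12)² = 621 + 324 - 1008 = -63.
Dividing both sides by -63: (y + 12)²/9 - (x - 6)²/7 = 1
Hyperbola, center (6, -12), transverse axis vertical; a² = 9, b² = 7.
a = 3. Vertices at (h, k ± a).

(6, -15) and (6, -9)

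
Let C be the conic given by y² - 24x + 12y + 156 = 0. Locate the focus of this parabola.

Only y is squared. Complete the square in y: (y + 6)² = 24(x - 5).
Vertex (5, -6); 4p = 24 so p = 6. Opens right.
Focus is p units from the vertex along the axis: (h + p, k).

(11, -6)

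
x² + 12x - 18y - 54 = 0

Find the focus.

(-6, -1/2)

Only x is squared. Complete the square in x: (x + 6)² = 18(y + 5).
Vertex (-6, -5); 4p = 18 so p = 9/2. Opens up.
Focus is p units from the vertex along the axis: (h, k + p).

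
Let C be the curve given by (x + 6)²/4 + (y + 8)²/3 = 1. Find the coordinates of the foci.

Center (-6, -8). The larger denominator 4 sits under the x-term, so the major axis is horizontal; a² = 4, b² = 3.
c² = a² - b² = 4 - 3 = 1, so c = 1.
Foci lie on the horizontal axis through the center: (h ± c, k).

(-7, -8) and (-5, -8)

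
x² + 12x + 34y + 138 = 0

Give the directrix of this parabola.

Only x is squared. Complete the square in x: (x + 6)² = -34(y + 3).
Vertex (-6, -3); 4p = -34 so p = -17/2. Opens down.
Directrix is the horizontal line y = k − p = -3 − (-17/2) = 11/2.

y = 11/2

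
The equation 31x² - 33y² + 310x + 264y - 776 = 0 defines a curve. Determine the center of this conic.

Group the x- and y-terms: 31(x² + 10x) -33(y² - 8y) = 776
Completing the square gives 31(x + 5)² -33(y - 4)² = 776 + 775 - 528 = 1023.
Divide through by 1023 to get (x + 5)²/33 - (y - 4)²/31 = 1.
Hyperbola with center (-5, 4).

(-5, 4)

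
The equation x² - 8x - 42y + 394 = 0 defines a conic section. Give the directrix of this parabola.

Only x is squared. Complete the square in x: (x - 4)² = 42(y - 9).
Vertex (4, 9); 4p = 42 so p = 21/2. Opens up.
Directrix is the horizontal line y = k − p = 9 − (21/2) = -3/2.

y = -3/2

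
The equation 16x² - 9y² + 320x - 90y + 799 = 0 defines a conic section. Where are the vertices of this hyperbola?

Rearranging, 16(x² + 20x) -9(y² + 10y) = -799.
16(x + 10)² -9(y + 5)² = -799 + 1600 - 225 = 576
Divide through by 576 to get (x + 10)²/36 - (y + 5)²/64 = 1.
Hyperbola, center (-10, -5), transverse axis horizontal; a² = 36, b² = 64.
a = 6. Vertices at (h ± a, k).

(-16, -5) and (-4, -5)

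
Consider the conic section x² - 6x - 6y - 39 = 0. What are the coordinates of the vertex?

(3, -8)

Only x is squared. Complete the square in x: (x - 3)² = 6(y + 8).
Vertex (3, -8); 4p = 6 so p = 3/2. Opens up.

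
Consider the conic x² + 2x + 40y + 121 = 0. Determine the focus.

(-1, -13)

Only x is squared. Complete the square in x: (x + 1)² = -40(y + 3).
Vertex (-1, -3); 4p = -40 so p = -10. Opens down.
Focus is p units from the vertex along the axis: (h, k + p).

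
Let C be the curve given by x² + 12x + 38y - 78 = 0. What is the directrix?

Only x is squared. Complete the square in x: (x + 6)² = -38(y - 3).
Vertex (-6, 3); 4p = -38 so p = -19/2. Opens down.
Directrix is the horizontal line y = k − p = 3 − (-19/2) = 25/2.

y = 25/2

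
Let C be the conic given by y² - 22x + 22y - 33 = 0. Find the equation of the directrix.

x = -25/2

Only y is squared. Complete the square in y: (y + 11)² = 22(x + 7).
Vertex (-7, -11); 4p = 22 so p = 11/2. Opens right.
Directrix is the vertical line x = h − p = -7 − (11/2) = -25/2.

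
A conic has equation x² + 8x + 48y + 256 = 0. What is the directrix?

Only x is squared. Complete the square in x: (x + 4)² = -48(y + 5).
Vertex (-4, -5); 4p = -48 so p = -12. Opens down.
Directrix is the horizontal line y = k − p = -5 − (-12) = 7.

y = 7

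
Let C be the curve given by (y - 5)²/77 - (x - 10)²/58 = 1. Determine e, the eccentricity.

Center (10, 5). The positive term is the y-term, so the transverse axis is vertical; a² = 77, b² = 58.
c² = a² + b² = 135, so c = 3√15.
e = c/a = 3√15/√77 = 3√1155/77.

e = 3√1155/77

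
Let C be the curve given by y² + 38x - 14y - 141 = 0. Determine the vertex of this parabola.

Only y is squared. Complete the square in y: (y - 7)² = -38(x - 5).
Vertex (5, 7); 4p = -38 so p = -19/2. Opens left.

(5, 7)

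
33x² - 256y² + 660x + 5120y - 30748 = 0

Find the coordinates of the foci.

Group the x- and y-terms: 33(x² + 20x) -256(y² - 20y) = 30748
33(x + 10)² -256(y - 10)² = 30748 + 3300 - 25600 = 8448
Dividing both sides by 8448: (x + 10)²/256 - (y - 10)²/33 = 1
Hyperbola, center (-10, 10), transverse axis horizontal; a² = 256, b² = 33.
c² = a² + b² = 256 + 33 = 289, so c = 17.
Foci lie on the horizontal axis through the center: (h ± c, k).

(-27, 10) and (7, 10)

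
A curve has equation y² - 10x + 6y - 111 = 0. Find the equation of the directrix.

Only y is squared. Complete the square in y: (y + 3)² = 10(x + 12).
Vertex (-12, -3); 4p = 10 so p = 5/2. Opens right.
Directrix is the vertical line x = h − p = -12 − (5/2) = -29/2.

x = -29/2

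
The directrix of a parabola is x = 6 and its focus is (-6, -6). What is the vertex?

(0, -6)

The vertex is the midpoint between the focus and the directrix along the axis of symmetry.
Axis is horizontal (directrix is vertical). Vertex x-coordinate = (-6 + 6)/2 = 0; y-coordinate = -6.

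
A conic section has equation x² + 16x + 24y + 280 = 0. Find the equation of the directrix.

y = -3

Only x is squared. Complete the square in x: (x + 8)² = -24(y + 9).
Vertex (-8, -9); 4p = -24 so p = -6. Opens down.
Directrix is the horizontal line y = k − p = -9 − (-6) = -3.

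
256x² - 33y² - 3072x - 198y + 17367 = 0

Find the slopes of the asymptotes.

Group the x- and y-terms: 256(x² - 12x) -33(y² + 6y) = -17367
Complete the square in x and y: 256(x - 6)² -33(y + 3)² = -17367 + 9216 - 297 = -8448
Divide through by -8448 to get (y + 3)²/256 - (x - 6)²/33 = 1.
Hyperbola, center (6, -3), transverse axis vertical; a² = 256, b² = 33.
For a vertical hyperbola the asymptotes have slope ±a/b.
Here that is ±16/√33 = ±16√33/33.

16√33/33 and -16√33/33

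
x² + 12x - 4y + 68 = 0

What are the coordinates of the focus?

(-6, 9)

Only x is squared. Complete the square in x: (x + 6)² = 4(y - 8).
Vertex (-6, 8); 4p = 4 so p = 1. Opens up.
Focus is p units from the vertex along the axis: (h, k + p).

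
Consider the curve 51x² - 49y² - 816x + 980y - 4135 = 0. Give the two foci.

51(x² - 16x) -49(y² - 20y) = 4135
Complete the square: 51(x - 8)² -49(y - 10)² = 4135 + 3264 - 4900 = 2499
Dividing both sides by 2499: (x - 8)²/49 - (y - 10)²/51 = 1
Hyperbola, center (8, 10), transverse axis horizontal; a² = 49, b² = 51.
c² = a² + b² = 49 + 51 = 100, so c = 10.
Foci lie on the horizontal axis through the center: (h ± c, k).

(-2, 10) and (18, 10)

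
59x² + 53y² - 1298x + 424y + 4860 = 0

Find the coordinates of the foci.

(11, -4 - √6) and (11, -4 + √6)

Group: 59(x² - 22x) + 53(y² + 8y) = -4860
Complete the square: 59(x - 11)² + 53(y + 4)² = -4860 + 7139 + 848 = 3127
Divide by 3127: (x - 11)²/53 + (y + 4)²/59 = 1
Ellipse, center (11, -4), major axis vertical; a² = 59, b² = 53.
c² = a² - b² = 59 - 53 = 6, so c = √6.
Foci lie on the vertical axis through the center: (h, k ± c).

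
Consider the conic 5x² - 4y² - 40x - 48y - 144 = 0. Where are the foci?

(-2, -6) and (10, -6)

Rearranging, 5(x² - 8x) -4(y² + 12y) = 144.
Complete the square: 5(x - 4)² -4(y + 6)² = 144 + 80 - 144 = 80
Divide by 80: (x - 4)²/16 - (y + 6)²/20 = 1
Hyperbola, center (4, -6), transverse axis horizontal; a² = 16, b² = 20.
c² = a² + b² = 16 + 20 = 36, so c = 6.
Foci lie on the horizontal axis through the center: (h ± c, k).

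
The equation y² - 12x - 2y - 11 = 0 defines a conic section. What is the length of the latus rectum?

Only y is squared. Complete the square in y: (y - 1)² = 12(x + 1).
Vertex (-1, 1); 4p = 12 so p = 3. Opens right.
Latus rectum length = |4p| = 12.

12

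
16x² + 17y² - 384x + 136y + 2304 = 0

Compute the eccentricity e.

e = √17/17

Rearranging, 16(x² - 24x) + 17(y² + 8y) = -2304.
Complete the square: 16(x - 12)² + 17(y + 4)² = -2304 + 2304 + 272 = 272
Dividing both sides by 272: (x - 12)²/17 + (y + 4)²/16 = 1
Ellipse, center (12, -4), major axis horizontal; a² = 17, b² = 16.
c² = a² - b² = 1, so c = 1.
e = c/a = 1/√17 = √17/17.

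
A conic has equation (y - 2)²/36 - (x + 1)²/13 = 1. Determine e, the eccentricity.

Center (-1, 2). The positive term is the y-term, so the transverse axis is vertical; a² = 36, b² = 13.
c² = a² + b² = 49, so c = 7.
e = c/a = 7/6.

e = 7/6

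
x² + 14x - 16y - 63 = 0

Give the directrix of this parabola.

Only x is squared. Complete the square in x: (x + 7)² = 16(y + 7).
Vertex (-7, -7); 4p = 16 so p = 4. Opens up.
Directrix is the horizontal line y = k − p = -7 − (4) = -11.

y = -11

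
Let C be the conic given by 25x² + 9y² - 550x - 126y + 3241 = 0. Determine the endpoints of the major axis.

(11, 2) and (11, 12)

Group the x- and y-terms: 25(x² - 22x) + 9(y² - 14y) = -3241
Completing the square gives 25(x - 11)² + 9(y - 7)² = -3241 + 3025 + 441 = 225.
Divide by 225: (x - 11)²/9 + (y - 7)²/25 = 1
Ellipse, center (11, 7), major axis vertical; a² = 25, b² = 9.
a = 5. Vertices at (h, k ± a).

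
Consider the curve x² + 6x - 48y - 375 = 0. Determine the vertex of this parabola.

Only x is squared. Complete the square in x: (x + 3)² = 48(y + 8).
Vertex (-3, -8); 4p = 48 so p = 12. Opens up.

(-3, -8)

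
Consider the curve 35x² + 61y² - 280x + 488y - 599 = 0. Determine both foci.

(4 - √26, -4) and (4 + √26, -4)

Rearranging, 35(x² - 8x) + 61(y² + 8y) = 599.
Complete the square in x and y: 35(x - 4)² + 61(y + 4)² = 599 + 560 + 976 = 2135
Dividing both sides by 2135: (x - 4)²/61 + (y + 4)²/35 = 1
Ellipse, center (4, -4), major axis horizontal; a² = 61, b² = 35.
c² = a² - b² = 61 - 35 = 26, so c = √26.
Foci lie on the horizontal axis through the center: (h ± c, k).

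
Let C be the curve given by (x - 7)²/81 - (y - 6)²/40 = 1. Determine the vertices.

Center (7, 6). The positive term is the x-term, so the transverse axis is horizontal; a² = 81, b² = 40.
a = 9. Vertices at (h ± a, k).

(-2, 6) and (16, 6)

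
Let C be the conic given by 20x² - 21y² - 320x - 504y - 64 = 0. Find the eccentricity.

e = √205/10

Collect terms: 20(x² - 16x) -21(y² + 24y) = 64
Complete the square: 20(x - 8)² -21(y + 12)² = 64 + 1280 - 3024 = -1680
Dividing both sides by -1680: (y + 12)²/80 - (x - 8)²/84 = 1
Hyperbola, center (8, -12), transverse axis vertical; a² = 80, b² = 84.
c² = a² + b² = 164, so c = 2√41.
e = c/a = 2√41/4√5 = √205/10.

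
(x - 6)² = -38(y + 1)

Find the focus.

Vertex (6, -1); 4p = -38 so p = -19/2. Opens down.
Focus is p units from the vertex along the axis: (h, k + p).

(6, -21/2)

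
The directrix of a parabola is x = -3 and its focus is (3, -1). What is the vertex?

(0, -1)

The vertex is the midpoint between the focus and the directrix along the axis of symmetry.
Axis is horizontal (directrix is vertical). Vertex x-coordinate = (3 + (-3))/2 = 0; y-coordinate = -1.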